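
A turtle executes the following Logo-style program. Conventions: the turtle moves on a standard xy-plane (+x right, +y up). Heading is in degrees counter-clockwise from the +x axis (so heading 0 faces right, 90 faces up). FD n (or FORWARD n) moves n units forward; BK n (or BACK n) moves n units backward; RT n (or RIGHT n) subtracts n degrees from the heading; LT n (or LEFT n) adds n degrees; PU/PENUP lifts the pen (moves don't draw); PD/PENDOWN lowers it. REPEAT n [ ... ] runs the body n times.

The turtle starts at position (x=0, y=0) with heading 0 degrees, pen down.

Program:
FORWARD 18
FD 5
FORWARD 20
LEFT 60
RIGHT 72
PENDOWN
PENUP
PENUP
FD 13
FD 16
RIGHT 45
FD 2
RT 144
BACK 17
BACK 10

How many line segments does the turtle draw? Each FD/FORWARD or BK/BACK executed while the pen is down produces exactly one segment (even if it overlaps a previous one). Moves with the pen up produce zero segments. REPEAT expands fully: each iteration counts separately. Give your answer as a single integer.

Executing turtle program step by step:
Start: pos=(0,0), heading=0, pen down
FD 18: (0,0) -> (18,0) [heading=0, draw]
FD 5: (18,0) -> (23,0) [heading=0, draw]
FD 20: (23,0) -> (43,0) [heading=0, draw]
LT 60: heading 0 -> 60
RT 72: heading 60 -> 348
PD: pen down
PU: pen up
PU: pen up
FD 13: (43,0) -> (55.716,-2.703) [heading=348, move]
FD 16: (55.716,-2.703) -> (71.366,-6.029) [heading=348, move]
RT 45: heading 348 -> 303
FD 2: (71.366,-6.029) -> (72.456,-7.707) [heading=303, move]
RT 144: heading 303 -> 159
BK 17: (72.456,-7.707) -> (88.326,-13.799) [heading=159, move]
BK 10: (88.326,-13.799) -> (97.662,-17.383) [heading=159, move]
Final: pos=(97.662,-17.383), heading=159, 3 segment(s) drawn
Segments drawn: 3

Answer: 3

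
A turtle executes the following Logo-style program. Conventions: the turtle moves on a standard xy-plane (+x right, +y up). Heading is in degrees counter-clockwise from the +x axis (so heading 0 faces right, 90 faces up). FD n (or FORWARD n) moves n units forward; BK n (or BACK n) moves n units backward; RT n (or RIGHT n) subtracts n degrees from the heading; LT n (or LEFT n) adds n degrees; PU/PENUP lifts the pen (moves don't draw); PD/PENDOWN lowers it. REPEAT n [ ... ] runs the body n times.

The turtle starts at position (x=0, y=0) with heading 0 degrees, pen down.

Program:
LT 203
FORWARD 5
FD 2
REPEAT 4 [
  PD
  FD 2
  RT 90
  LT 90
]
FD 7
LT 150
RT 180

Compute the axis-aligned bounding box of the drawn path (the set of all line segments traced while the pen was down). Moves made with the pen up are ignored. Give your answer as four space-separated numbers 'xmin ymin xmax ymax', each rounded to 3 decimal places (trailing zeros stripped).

Executing turtle program step by step:
Start: pos=(0,0), heading=0, pen down
LT 203: heading 0 -> 203
FD 5: (0,0) -> (-4.603,-1.954) [heading=203, draw]
FD 2: (-4.603,-1.954) -> (-6.444,-2.735) [heading=203, draw]
REPEAT 4 [
  -- iteration 1/4 --
  PD: pen down
  FD 2: (-6.444,-2.735) -> (-8.285,-3.517) [heading=203, draw]
  RT 90: heading 203 -> 113
  LT 90: heading 113 -> 203
  -- iteration 2/4 --
  PD: pen down
  FD 2: (-8.285,-3.517) -> (-10.126,-4.298) [heading=203, draw]
  RT 90: heading 203 -> 113
  LT 90: heading 113 -> 203
  -- iteration 3/4 --
  PD: pen down
  FD 2: (-10.126,-4.298) -> (-11.967,-5.08) [heading=203, draw]
  RT 90: heading 203 -> 113
  LT 90: heading 113 -> 203
  -- iteration 4/4 --
  PD: pen down
  FD 2: (-11.967,-5.08) -> (-13.808,-5.861) [heading=203, draw]
  RT 90: heading 203 -> 113
  LT 90: heading 113 -> 203
]
FD 7: (-13.808,-5.861) -> (-20.251,-8.596) [heading=203, draw]
LT 150: heading 203 -> 353
RT 180: heading 353 -> 173
Final: pos=(-20.251,-8.596), heading=173, 7 segment(s) drawn

Segment endpoints: x in {-20.251, -13.808, -11.967, -10.126, -8.285, -6.444, -4.603, 0}, y in {-8.596, -5.861, -5.08, -4.298, -3.517, -2.735, -1.954, 0}
xmin=-20.251, ymin=-8.596, xmax=0, ymax=0

Answer: -20.251 -8.596 0 0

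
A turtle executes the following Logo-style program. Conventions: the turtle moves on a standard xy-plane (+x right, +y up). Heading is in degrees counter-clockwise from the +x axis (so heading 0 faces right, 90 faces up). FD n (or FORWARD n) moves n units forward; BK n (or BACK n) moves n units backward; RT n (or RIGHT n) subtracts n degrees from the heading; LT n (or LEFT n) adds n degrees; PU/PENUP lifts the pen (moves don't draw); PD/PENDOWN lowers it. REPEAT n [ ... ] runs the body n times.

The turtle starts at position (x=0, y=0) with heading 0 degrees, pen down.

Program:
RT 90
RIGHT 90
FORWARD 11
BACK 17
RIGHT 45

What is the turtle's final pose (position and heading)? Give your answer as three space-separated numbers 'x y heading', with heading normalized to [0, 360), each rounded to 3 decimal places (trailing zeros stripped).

Executing turtle program step by step:
Start: pos=(0,0), heading=0, pen down
RT 90: heading 0 -> 270
RT 90: heading 270 -> 180
FD 11: (0,0) -> (-11,0) [heading=180, draw]
BK 17: (-11,0) -> (6,0) [heading=180, draw]
RT 45: heading 180 -> 135
Final: pos=(6,0), heading=135, 2 segment(s) drawn

Answer: 6 0 135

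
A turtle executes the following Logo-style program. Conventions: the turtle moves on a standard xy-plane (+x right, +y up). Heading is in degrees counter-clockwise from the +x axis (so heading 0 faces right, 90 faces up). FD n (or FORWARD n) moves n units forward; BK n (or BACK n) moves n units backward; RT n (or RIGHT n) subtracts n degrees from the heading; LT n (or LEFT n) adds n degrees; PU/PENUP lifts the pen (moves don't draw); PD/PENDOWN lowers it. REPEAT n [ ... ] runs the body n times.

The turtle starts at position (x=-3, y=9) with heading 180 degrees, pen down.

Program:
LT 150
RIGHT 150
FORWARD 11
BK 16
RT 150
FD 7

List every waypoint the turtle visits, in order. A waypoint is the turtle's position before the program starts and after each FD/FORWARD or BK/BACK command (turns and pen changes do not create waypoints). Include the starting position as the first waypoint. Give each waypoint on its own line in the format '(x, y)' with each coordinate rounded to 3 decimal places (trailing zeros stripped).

Executing turtle program step by step:
Start: pos=(-3,9), heading=180, pen down
LT 150: heading 180 -> 330
RT 150: heading 330 -> 180
FD 11: (-3,9) -> (-14,9) [heading=180, draw]
BK 16: (-14,9) -> (2,9) [heading=180, draw]
RT 150: heading 180 -> 30
FD 7: (2,9) -> (8.062,12.5) [heading=30, draw]
Final: pos=(8.062,12.5), heading=30, 3 segment(s) drawn
Waypoints (4 total):
(-3, 9)
(-14, 9)
(2, 9)
(8.062, 12.5)

Answer: (-3, 9)
(-14, 9)
(2, 9)
(8.062, 12.5)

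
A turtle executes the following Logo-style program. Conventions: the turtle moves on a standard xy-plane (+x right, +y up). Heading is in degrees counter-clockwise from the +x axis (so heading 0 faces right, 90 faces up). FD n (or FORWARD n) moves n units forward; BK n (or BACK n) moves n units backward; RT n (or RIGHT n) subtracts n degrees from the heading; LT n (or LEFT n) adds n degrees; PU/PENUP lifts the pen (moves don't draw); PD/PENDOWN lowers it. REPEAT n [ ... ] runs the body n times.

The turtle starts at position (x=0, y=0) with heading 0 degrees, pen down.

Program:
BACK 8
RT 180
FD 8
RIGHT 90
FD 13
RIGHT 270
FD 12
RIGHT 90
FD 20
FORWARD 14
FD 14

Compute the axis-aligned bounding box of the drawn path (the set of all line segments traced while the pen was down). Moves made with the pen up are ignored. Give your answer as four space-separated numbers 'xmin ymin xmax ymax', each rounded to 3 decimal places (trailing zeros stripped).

Executing turtle program step by step:
Start: pos=(0,0), heading=0, pen down
BK 8: (0,0) -> (-8,0) [heading=0, draw]
RT 180: heading 0 -> 180
FD 8: (-8,0) -> (-16,0) [heading=180, draw]
RT 90: heading 180 -> 90
FD 13: (-16,0) -> (-16,13) [heading=90, draw]
RT 270: heading 90 -> 180
FD 12: (-16,13) -> (-28,13) [heading=180, draw]
RT 90: heading 180 -> 90
FD 20: (-28,13) -> (-28,33) [heading=90, draw]
FD 14: (-28,33) -> (-28,47) [heading=90, draw]
FD 14: (-28,47) -> (-28,61) [heading=90, draw]
Final: pos=(-28,61), heading=90, 7 segment(s) drawn

Segment endpoints: x in {-28, -28, -28, -28, -16, -16, -8, 0}, y in {0, 0, 13, 13, 33, 47, 61}
xmin=-28, ymin=0, xmax=0, ymax=61

Answer: -28 0 0 61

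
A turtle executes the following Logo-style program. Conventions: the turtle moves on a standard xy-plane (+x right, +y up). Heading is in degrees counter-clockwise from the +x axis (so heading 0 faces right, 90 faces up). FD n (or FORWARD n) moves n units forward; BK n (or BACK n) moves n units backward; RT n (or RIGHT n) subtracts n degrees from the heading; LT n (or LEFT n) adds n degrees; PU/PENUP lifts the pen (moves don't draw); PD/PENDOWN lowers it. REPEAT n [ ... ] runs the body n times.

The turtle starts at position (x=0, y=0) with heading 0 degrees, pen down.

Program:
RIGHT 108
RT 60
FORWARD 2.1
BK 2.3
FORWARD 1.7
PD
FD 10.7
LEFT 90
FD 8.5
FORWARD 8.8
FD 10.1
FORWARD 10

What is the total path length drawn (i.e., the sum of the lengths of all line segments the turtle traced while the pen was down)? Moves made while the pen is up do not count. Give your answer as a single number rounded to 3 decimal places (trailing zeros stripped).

Executing turtle program step by step:
Start: pos=(0,0), heading=0, pen down
RT 108: heading 0 -> 252
RT 60: heading 252 -> 192
FD 2.1: (0,0) -> (-2.054,-0.437) [heading=192, draw]
BK 2.3: (-2.054,-0.437) -> (0.196,0.042) [heading=192, draw]
FD 1.7: (0.196,0.042) -> (-1.467,-0.312) [heading=192, draw]
PD: pen down
FD 10.7: (-1.467,-0.312) -> (-11.933,-2.537) [heading=192, draw]
LT 90: heading 192 -> 282
FD 8.5: (-11.933,-2.537) -> (-10.166,-10.851) [heading=282, draw]
FD 8.8: (-10.166,-10.851) -> (-8.337,-19.458) [heading=282, draw]
FD 10.1: (-8.337,-19.458) -> (-6.237,-29.338) [heading=282, draw]
FD 10: (-6.237,-29.338) -> (-4.158,-39.119) [heading=282, draw]
Final: pos=(-4.158,-39.119), heading=282, 8 segment(s) drawn

Segment lengths:
  seg 1: (0,0) -> (-2.054,-0.437), length = 2.1
  seg 2: (-2.054,-0.437) -> (0.196,0.042), length = 2.3
  seg 3: (0.196,0.042) -> (-1.467,-0.312), length = 1.7
  seg 4: (-1.467,-0.312) -> (-11.933,-2.537), length = 10.7
  seg 5: (-11.933,-2.537) -> (-10.166,-10.851), length = 8.5
  seg 6: (-10.166,-10.851) -> (-8.337,-19.458), length = 8.8
  seg 7: (-8.337,-19.458) -> (-6.237,-29.338), length = 10.1
  seg 8: (-6.237,-29.338) -> (-4.158,-39.119), length = 10
Total = 54.2

Answer: 54.2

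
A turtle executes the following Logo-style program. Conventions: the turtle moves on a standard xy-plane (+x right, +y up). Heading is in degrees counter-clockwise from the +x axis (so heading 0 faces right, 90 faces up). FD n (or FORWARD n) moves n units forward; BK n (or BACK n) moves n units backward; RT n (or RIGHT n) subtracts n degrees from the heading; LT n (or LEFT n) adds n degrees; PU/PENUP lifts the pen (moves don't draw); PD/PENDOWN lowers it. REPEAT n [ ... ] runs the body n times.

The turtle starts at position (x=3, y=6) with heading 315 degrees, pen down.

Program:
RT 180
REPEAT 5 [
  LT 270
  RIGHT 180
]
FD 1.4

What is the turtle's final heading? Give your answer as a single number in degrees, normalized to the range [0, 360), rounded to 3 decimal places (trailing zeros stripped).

Executing turtle program step by step:
Start: pos=(3,6), heading=315, pen down
RT 180: heading 315 -> 135
REPEAT 5 [
  -- iteration 1/5 --
  LT 270: heading 135 -> 45
  RT 180: heading 45 -> 225
  -- iteration 2/5 --
  LT 270: heading 225 -> 135
  RT 180: heading 135 -> 315
  -- iteration 3/5 --
  LT 270: heading 315 -> 225
  RT 180: heading 225 -> 45
  -- iteration 4/5 --
  LT 270: heading 45 -> 315
  RT 180: heading 315 -> 135
  -- iteration 5/5 --
  LT 270: heading 135 -> 45
  RT 180: heading 45 -> 225
]
FD 1.4: (3,6) -> (2.01,5.01) [heading=225, draw]
Final: pos=(2.01,5.01), heading=225, 1 segment(s) drawn

Answer: 225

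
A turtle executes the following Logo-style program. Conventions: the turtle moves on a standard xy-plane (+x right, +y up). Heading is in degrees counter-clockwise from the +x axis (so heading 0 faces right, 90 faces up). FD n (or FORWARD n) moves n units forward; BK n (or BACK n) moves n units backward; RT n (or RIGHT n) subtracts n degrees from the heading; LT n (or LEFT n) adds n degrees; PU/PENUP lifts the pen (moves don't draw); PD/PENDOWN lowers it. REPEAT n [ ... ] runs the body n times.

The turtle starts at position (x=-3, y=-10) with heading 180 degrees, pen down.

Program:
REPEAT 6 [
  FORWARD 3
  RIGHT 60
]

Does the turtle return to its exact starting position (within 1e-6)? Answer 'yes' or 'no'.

Answer: yes

Derivation:
Executing turtle program step by step:
Start: pos=(-3,-10), heading=180, pen down
REPEAT 6 [
  -- iteration 1/6 --
  FD 3: (-3,-10) -> (-6,-10) [heading=180, draw]
  RT 60: heading 180 -> 120
  -- iteration 2/6 --
  FD 3: (-6,-10) -> (-7.5,-7.402) [heading=120, draw]
  RT 60: heading 120 -> 60
  -- iteration 3/6 --
  FD 3: (-7.5,-7.402) -> (-6,-4.804) [heading=60, draw]
  RT 60: heading 60 -> 0
  -- iteration 4/6 --
  FD 3: (-6,-4.804) -> (-3,-4.804) [heading=0, draw]
  RT 60: heading 0 -> 300
  -- iteration 5/6 --
  FD 3: (-3,-4.804) -> (-1.5,-7.402) [heading=300, draw]
  RT 60: heading 300 -> 240
  -- iteration 6/6 --
  FD 3: (-1.5,-7.402) -> (-3,-10) [heading=240, draw]
  RT 60: heading 240 -> 180
]
Final: pos=(-3,-10), heading=180, 6 segment(s) drawn

Start position: (-3, -10)
Final position: (-3, -10)
Distance = 0; < 1e-6 -> CLOSED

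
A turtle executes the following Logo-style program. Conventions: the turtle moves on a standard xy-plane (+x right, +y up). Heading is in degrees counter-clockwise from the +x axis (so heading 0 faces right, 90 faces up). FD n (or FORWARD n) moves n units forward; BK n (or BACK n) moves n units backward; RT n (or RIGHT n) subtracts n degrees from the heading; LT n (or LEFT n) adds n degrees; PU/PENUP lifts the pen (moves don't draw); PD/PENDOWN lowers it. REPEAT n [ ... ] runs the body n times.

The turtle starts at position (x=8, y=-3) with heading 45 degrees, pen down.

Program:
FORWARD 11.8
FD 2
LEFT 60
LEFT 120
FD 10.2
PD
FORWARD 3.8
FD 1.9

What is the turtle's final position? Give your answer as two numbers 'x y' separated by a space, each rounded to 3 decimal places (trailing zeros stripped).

Answer: 6.515 -4.485

Derivation:
Executing turtle program step by step:
Start: pos=(8,-3), heading=45, pen down
FD 11.8: (8,-3) -> (16.344,5.344) [heading=45, draw]
FD 2: (16.344,5.344) -> (17.758,6.758) [heading=45, draw]
LT 60: heading 45 -> 105
LT 120: heading 105 -> 225
FD 10.2: (17.758,6.758) -> (10.546,-0.454) [heading=225, draw]
PD: pen down
FD 3.8: (10.546,-0.454) -> (7.859,-3.141) [heading=225, draw]
FD 1.9: (7.859,-3.141) -> (6.515,-4.485) [heading=225, draw]
Final: pos=(6.515,-4.485), heading=225, 5 segment(s) drawn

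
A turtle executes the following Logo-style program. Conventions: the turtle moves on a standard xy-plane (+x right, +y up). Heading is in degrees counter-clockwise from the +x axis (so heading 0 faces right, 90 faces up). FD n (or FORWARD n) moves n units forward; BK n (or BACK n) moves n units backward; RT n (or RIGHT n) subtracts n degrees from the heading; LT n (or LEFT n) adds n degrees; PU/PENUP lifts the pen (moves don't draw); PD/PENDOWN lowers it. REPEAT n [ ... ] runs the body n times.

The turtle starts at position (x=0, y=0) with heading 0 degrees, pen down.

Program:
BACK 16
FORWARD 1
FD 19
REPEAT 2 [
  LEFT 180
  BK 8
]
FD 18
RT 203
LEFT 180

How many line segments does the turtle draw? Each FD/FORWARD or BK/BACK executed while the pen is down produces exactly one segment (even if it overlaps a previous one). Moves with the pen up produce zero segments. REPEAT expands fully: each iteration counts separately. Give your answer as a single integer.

Executing turtle program step by step:
Start: pos=(0,0), heading=0, pen down
BK 16: (0,0) -> (-16,0) [heading=0, draw]
FD 1: (-16,0) -> (-15,0) [heading=0, draw]
FD 19: (-15,0) -> (4,0) [heading=0, draw]
REPEAT 2 [
  -- iteration 1/2 --
  LT 180: heading 0 -> 180
  BK 8: (4,0) -> (12,0) [heading=180, draw]
  -- iteration 2/2 --
  LT 180: heading 180 -> 0
  BK 8: (12,0) -> (4,0) [heading=0, draw]
]
FD 18: (4,0) -> (22,0) [heading=0, draw]
RT 203: heading 0 -> 157
LT 180: heading 157 -> 337
Final: pos=(22,0), heading=337, 6 segment(s) drawn
Segments drawn: 6

Answer: 6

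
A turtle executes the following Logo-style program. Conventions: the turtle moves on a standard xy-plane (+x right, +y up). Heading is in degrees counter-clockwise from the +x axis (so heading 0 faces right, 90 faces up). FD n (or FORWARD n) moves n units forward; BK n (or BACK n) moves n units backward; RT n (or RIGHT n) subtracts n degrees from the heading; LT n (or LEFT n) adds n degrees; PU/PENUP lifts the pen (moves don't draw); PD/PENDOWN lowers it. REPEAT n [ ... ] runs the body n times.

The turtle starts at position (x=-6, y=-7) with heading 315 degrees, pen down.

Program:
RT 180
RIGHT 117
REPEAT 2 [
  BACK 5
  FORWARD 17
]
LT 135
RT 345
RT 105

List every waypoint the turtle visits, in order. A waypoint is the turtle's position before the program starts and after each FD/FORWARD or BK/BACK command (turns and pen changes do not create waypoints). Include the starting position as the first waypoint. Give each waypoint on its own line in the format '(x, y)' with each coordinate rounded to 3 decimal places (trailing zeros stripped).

Answer: (-6, -7)
(-10.755, -8.545)
(5.413, -3.292)
(0.657, -4.837)
(16.825, 0.416)

Derivation:
Executing turtle program step by step:
Start: pos=(-6,-7), heading=315, pen down
RT 180: heading 315 -> 135
RT 117: heading 135 -> 18
REPEAT 2 [
  -- iteration 1/2 --
  BK 5: (-6,-7) -> (-10.755,-8.545) [heading=18, draw]
  FD 17: (-10.755,-8.545) -> (5.413,-3.292) [heading=18, draw]
  -- iteration 2/2 --
  BK 5: (5.413,-3.292) -> (0.657,-4.837) [heading=18, draw]
  FD 17: (0.657,-4.837) -> (16.825,0.416) [heading=18, draw]
]
LT 135: heading 18 -> 153
RT 345: heading 153 -> 168
RT 105: heading 168 -> 63
Final: pos=(16.825,0.416), heading=63, 4 segment(s) drawn
Waypoints (5 total):
(-6, -7)
(-10.755, -8.545)
(5.413, -3.292)
(0.657, -4.837)
(16.825, 0.416)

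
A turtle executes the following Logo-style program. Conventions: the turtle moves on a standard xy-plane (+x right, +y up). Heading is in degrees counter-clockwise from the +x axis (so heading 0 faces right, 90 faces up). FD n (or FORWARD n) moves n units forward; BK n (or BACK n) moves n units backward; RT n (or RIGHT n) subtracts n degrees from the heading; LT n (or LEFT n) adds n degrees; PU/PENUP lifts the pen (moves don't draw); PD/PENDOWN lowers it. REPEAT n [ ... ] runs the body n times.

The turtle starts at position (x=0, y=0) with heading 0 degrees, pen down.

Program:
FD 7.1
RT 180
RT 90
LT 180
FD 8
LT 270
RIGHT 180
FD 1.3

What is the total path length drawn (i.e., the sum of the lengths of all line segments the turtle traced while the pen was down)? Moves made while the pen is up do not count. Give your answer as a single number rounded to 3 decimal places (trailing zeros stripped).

Answer: 16.4

Derivation:
Executing turtle program step by step:
Start: pos=(0,0), heading=0, pen down
FD 7.1: (0,0) -> (7.1,0) [heading=0, draw]
RT 180: heading 0 -> 180
RT 90: heading 180 -> 90
LT 180: heading 90 -> 270
FD 8: (7.1,0) -> (7.1,-8) [heading=270, draw]
LT 270: heading 270 -> 180
RT 180: heading 180 -> 0
FD 1.3: (7.1,-8) -> (8.4,-8) [heading=0, draw]
Final: pos=(8.4,-8), heading=0, 3 segment(s) drawn

Segment lengths:
  seg 1: (0,0) -> (7.1,0), length = 7.1
  seg 2: (7.1,0) -> (7.1,-8), length = 8
  seg 3: (7.1,-8) -> (8.4,-8), length = 1.3
Total = 16.4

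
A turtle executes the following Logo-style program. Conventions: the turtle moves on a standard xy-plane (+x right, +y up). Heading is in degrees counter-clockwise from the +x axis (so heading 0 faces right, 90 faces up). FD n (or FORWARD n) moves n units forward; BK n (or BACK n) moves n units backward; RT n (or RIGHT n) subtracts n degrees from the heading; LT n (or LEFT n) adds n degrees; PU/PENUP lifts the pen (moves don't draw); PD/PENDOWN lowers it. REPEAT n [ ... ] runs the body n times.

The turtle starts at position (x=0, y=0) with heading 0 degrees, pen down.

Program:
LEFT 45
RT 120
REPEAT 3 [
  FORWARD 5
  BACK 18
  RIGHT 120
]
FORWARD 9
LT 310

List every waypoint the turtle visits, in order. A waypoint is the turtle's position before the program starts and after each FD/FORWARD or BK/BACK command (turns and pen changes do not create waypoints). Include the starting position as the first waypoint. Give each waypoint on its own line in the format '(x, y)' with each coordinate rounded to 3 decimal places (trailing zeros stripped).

Executing turtle program step by step:
Start: pos=(0,0), heading=0, pen down
LT 45: heading 0 -> 45
RT 120: heading 45 -> 285
REPEAT 3 [
  -- iteration 1/3 --
  FD 5: (0,0) -> (1.294,-4.83) [heading=285, draw]
  BK 18: (1.294,-4.83) -> (-3.365,12.557) [heading=285, draw]
  RT 120: heading 285 -> 165
  -- iteration 2/3 --
  FD 5: (-3.365,12.557) -> (-8.194,13.851) [heading=165, draw]
  BK 18: (-8.194,13.851) -> (9.192,9.192) [heading=165, draw]
  RT 120: heading 165 -> 45
  -- iteration 3/3 --
  FD 5: (9.192,9.192) -> (12.728,12.728) [heading=45, draw]
  BK 18: (12.728,12.728) -> (0,0) [heading=45, draw]
  RT 120: heading 45 -> 285
]
FD 9: (0,0) -> (2.329,-8.693) [heading=285, draw]
LT 310: heading 285 -> 235
Final: pos=(2.329,-8.693), heading=235, 7 segment(s) drawn
Waypoints (8 total):
(0, 0)
(1.294, -4.83)
(-3.365, 12.557)
(-8.194, 13.851)
(9.192, 9.192)
(12.728, 12.728)
(0, 0)
(2.329, -8.693)

Answer: (0, 0)
(1.294, -4.83)
(-3.365, 12.557)
(-8.194, 13.851)
(9.192, 9.192)
(12.728, 12.728)
(0, 0)
(2.329, -8.693)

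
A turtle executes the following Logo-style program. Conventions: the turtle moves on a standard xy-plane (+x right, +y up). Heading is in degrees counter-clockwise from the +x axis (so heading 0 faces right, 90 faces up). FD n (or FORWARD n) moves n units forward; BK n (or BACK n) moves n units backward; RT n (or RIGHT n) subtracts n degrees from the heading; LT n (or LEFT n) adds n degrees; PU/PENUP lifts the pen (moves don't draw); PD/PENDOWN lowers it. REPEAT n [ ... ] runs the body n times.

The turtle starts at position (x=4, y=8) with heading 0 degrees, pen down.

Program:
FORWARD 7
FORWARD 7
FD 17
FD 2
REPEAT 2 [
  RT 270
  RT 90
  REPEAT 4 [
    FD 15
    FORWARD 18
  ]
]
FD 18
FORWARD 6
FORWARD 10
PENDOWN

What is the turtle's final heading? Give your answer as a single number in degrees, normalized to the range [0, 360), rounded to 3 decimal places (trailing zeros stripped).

Answer: 0

Derivation:
Executing turtle program step by step:
Start: pos=(4,8), heading=0, pen down
FD 7: (4,8) -> (11,8) [heading=0, draw]
FD 7: (11,8) -> (18,8) [heading=0, draw]
FD 17: (18,8) -> (35,8) [heading=0, draw]
FD 2: (35,8) -> (37,8) [heading=0, draw]
REPEAT 2 [
  -- iteration 1/2 --
  RT 270: heading 0 -> 90
  RT 90: heading 90 -> 0
  REPEAT 4 [
    -- iteration 1/4 --
    FD 15: (37,8) -> (52,8) [heading=0, draw]
    FD 18: (52,8) -> (70,8) [heading=0, draw]
    -- iteration 2/4 --
    FD 15: (70,8) -> (85,8) [heading=0, draw]
    FD 18: (85,8) -> (103,8) [heading=0, draw]
    -- iteration 3/4 --
    FD 15: (103,8) -> (118,8) [heading=0, draw]
    FD 18: (118,8) -> (136,8) [heading=0, draw]
    -- iteration 4/4 --
    FD 15: (136,8) -> (151,8) [heading=0, draw]
    FD 18: (151,8) -> (169,8) [heading=0, draw]
  ]
  -- iteration 2/2 --
  RT 270: heading 0 -> 90
  RT 90: heading 90 -> 0
  REPEAT 4 [
    -- iteration 1/4 --
    FD 15: (169,8) -> (184,8) [heading=0, draw]
    FD 18: (184,8) -> (202,8) [heading=0, draw]
    -- iteration 2/4 --
    FD 15: (202,8) -> (217,8) [heading=0, draw]
    FD 18: (217,8) -> (235,8) [heading=0, draw]
    -- iteration 3/4 --
    FD 15: (235,8) -> (250,8) [heading=0, draw]
    FD 18: (250,8) -> (268,8) [heading=0, draw]
    -- iteration 4/4 --
    FD 15: (268,8) -> (283,8) [heading=0, draw]
    FD 18: (283,8) -> (301,8) [heading=0, draw]
  ]
]
FD 18: (301,8) -> (319,8) [heading=0, draw]
FD 6: (319,8) -> (325,8) [heading=0, draw]
FD 10: (325,8) -> (335,8) [heading=0, draw]
PD: pen down
Final: pos=(335,8), heading=0, 23 segment(s) drawn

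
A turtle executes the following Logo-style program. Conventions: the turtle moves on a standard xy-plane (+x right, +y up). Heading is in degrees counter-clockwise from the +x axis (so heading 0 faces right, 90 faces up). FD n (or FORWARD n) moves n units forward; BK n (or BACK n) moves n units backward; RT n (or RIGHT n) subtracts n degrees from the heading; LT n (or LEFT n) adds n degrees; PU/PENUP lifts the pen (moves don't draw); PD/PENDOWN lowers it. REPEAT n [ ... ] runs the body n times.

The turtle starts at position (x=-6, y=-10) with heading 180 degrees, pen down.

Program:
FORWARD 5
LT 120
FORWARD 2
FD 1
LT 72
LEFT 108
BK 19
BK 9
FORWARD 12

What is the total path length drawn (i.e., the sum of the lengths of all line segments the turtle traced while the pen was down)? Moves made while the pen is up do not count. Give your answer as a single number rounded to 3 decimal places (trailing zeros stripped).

Answer: 48

Derivation:
Executing turtle program step by step:
Start: pos=(-6,-10), heading=180, pen down
FD 5: (-6,-10) -> (-11,-10) [heading=180, draw]
LT 120: heading 180 -> 300
FD 2: (-11,-10) -> (-10,-11.732) [heading=300, draw]
FD 1: (-10,-11.732) -> (-9.5,-12.598) [heading=300, draw]
LT 72: heading 300 -> 12
LT 108: heading 12 -> 120
BK 19: (-9.5,-12.598) -> (0,-29.053) [heading=120, draw]
BK 9: (0,-29.053) -> (4.5,-36.847) [heading=120, draw]
FD 12: (4.5,-36.847) -> (-1.5,-26.454) [heading=120, draw]
Final: pos=(-1.5,-26.454), heading=120, 6 segment(s) drawn

Segment lengths:
  seg 1: (-6,-10) -> (-11,-10), length = 5
  seg 2: (-11,-10) -> (-10,-11.732), length = 2
  seg 3: (-10,-11.732) -> (-9.5,-12.598), length = 1
  seg 4: (-9.5,-12.598) -> (0,-29.053), length = 19
  seg 5: (0,-29.053) -> (4.5,-36.847), length = 9
  seg 6: (4.5,-36.847) -> (-1.5,-26.454), length = 12
Total = 48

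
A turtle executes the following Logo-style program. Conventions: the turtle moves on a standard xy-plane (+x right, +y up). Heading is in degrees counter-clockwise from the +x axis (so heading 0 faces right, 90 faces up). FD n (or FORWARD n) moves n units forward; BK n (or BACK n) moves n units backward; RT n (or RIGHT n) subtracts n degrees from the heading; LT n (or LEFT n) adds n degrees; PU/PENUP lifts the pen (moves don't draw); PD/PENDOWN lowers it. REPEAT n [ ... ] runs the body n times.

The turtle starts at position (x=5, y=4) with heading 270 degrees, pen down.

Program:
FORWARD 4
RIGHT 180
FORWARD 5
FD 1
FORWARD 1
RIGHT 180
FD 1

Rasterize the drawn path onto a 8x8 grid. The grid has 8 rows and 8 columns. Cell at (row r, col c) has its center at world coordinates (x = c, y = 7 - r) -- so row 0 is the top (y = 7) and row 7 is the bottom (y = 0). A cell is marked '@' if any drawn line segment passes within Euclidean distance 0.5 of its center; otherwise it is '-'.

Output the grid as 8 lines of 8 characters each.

Segment 0: (5,4) -> (5,0)
Segment 1: (5,0) -> (5,5)
Segment 2: (5,5) -> (5,6)
Segment 3: (5,6) -> (5,7)
Segment 4: (5,7) -> (5,6)

Answer: -----@--
-----@--
-----@--
-----@--
-----@--
-----@--
-----@--
-----@--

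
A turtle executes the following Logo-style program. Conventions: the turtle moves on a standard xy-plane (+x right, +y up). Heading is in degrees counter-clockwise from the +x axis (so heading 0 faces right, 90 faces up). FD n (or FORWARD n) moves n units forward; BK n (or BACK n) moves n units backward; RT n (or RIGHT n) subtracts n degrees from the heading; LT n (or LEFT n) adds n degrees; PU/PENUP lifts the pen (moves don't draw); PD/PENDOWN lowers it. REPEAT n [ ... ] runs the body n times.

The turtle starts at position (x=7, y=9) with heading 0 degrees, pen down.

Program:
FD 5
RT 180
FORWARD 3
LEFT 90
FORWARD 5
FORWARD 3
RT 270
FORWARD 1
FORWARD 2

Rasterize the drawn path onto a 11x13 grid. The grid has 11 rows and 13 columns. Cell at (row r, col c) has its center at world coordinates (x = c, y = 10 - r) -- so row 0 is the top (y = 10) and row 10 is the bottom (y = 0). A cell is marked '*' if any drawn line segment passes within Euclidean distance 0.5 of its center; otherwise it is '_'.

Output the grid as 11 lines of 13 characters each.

Answer: _____________
_______******
_________*___
_________*___
_________*___
_________*___
_________*___
_________*___
_________*___
_________****
_____________

Derivation:
Segment 0: (7,9) -> (12,9)
Segment 1: (12,9) -> (9,9)
Segment 2: (9,9) -> (9,4)
Segment 3: (9,4) -> (9,1)
Segment 4: (9,1) -> (10,1)
Segment 5: (10,1) -> (12,1)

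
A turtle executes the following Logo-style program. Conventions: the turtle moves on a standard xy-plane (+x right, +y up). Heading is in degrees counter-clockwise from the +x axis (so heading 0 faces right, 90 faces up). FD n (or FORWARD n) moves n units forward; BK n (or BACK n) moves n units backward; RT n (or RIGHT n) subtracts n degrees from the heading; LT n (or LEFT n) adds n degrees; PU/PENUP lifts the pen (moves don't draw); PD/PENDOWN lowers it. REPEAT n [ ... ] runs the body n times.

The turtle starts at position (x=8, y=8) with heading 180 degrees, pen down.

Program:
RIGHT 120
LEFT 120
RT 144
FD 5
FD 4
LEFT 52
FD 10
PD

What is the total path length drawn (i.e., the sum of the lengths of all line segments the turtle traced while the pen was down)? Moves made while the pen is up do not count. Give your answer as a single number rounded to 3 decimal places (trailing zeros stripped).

Answer: 19

Derivation:
Executing turtle program step by step:
Start: pos=(8,8), heading=180, pen down
RT 120: heading 180 -> 60
LT 120: heading 60 -> 180
RT 144: heading 180 -> 36
FD 5: (8,8) -> (12.045,10.939) [heading=36, draw]
FD 4: (12.045,10.939) -> (15.281,13.29) [heading=36, draw]
LT 52: heading 36 -> 88
FD 10: (15.281,13.29) -> (15.63,23.284) [heading=88, draw]
PD: pen down
Final: pos=(15.63,23.284), heading=88, 3 segment(s) drawn

Segment lengths:
  seg 1: (8,8) -> (12.045,10.939), length = 5
  seg 2: (12.045,10.939) -> (15.281,13.29), length = 4
  seg 3: (15.281,13.29) -> (15.63,23.284), length = 10
Total = 19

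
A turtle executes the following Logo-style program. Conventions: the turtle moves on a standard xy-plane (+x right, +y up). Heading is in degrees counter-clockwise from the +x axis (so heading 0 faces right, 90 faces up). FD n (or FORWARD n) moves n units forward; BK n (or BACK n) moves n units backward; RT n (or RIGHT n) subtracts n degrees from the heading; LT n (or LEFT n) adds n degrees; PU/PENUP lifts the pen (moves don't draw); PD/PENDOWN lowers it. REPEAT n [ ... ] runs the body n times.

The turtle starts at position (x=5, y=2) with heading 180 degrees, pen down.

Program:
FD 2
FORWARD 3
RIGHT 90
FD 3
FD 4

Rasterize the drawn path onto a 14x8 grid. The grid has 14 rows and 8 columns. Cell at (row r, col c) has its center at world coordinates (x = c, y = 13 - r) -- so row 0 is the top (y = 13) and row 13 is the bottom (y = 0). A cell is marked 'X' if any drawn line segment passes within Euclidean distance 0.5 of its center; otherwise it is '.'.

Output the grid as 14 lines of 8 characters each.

Segment 0: (5,2) -> (3,2)
Segment 1: (3,2) -> (0,2)
Segment 2: (0,2) -> (0,5)
Segment 3: (0,5) -> (0,9)

Answer: ........
........
........
........
X.......
X.......
X.......
X.......
X.......
X.......
X.......
XXXXXX..
........
........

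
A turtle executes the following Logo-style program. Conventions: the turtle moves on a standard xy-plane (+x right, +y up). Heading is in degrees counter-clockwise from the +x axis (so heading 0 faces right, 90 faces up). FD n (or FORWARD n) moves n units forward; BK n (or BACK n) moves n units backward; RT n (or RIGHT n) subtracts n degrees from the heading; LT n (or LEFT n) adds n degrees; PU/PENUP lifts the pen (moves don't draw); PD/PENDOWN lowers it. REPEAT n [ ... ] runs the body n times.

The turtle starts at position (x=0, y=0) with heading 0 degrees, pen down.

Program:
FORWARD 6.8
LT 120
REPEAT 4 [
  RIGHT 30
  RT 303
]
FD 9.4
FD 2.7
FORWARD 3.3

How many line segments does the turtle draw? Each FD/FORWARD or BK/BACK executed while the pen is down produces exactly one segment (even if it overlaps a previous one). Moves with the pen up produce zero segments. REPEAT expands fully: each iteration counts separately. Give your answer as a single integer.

Executing turtle program step by step:
Start: pos=(0,0), heading=0, pen down
FD 6.8: (0,0) -> (6.8,0) [heading=0, draw]
LT 120: heading 0 -> 120
REPEAT 4 [
  -- iteration 1/4 --
  RT 30: heading 120 -> 90
  RT 303: heading 90 -> 147
  -- iteration 2/4 --
  RT 30: heading 147 -> 117
  RT 303: heading 117 -> 174
  -- iteration 3/4 --
  RT 30: heading 174 -> 144
  RT 303: heading 144 -> 201
  -- iteration 4/4 --
  RT 30: heading 201 -> 171
  RT 303: heading 171 -> 228
]
FD 9.4: (6.8,0) -> (0.51,-6.986) [heading=228, draw]
FD 2.7: (0.51,-6.986) -> (-1.296,-8.992) [heading=228, draw]
FD 3.3: (-1.296,-8.992) -> (-3.505,-11.444) [heading=228, draw]
Final: pos=(-3.505,-11.444), heading=228, 4 segment(s) drawn
Segments drawn: 4

Answer: 4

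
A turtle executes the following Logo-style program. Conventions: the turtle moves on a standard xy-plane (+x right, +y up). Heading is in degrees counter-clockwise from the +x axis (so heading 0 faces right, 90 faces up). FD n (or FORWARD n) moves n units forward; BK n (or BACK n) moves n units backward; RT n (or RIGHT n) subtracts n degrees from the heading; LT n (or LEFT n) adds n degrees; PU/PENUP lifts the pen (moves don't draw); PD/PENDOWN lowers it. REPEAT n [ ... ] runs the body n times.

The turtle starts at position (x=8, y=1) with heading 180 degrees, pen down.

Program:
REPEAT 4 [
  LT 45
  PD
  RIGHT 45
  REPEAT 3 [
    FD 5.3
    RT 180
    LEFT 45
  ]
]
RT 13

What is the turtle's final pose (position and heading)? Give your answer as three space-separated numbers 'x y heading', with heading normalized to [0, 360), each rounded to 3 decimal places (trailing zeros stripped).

Answer: 2.7 3.195 347

Derivation:
Executing turtle program step by step:
Start: pos=(8,1), heading=180, pen down
REPEAT 4 [
  -- iteration 1/4 --
  LT 45: heading 180 -> 225
  PD: pen down
  RT 45: heading 225 -> 180
  REPEAT 3 [
    -- iteration 1/3 --
    FD 5.3: (8,1) -> (2.7,1) [heading=180, draw]
    RT 180: heading 180 -> 0
    LT 45: heading 0 -> 45
    -- iteration 2/3 --
    FD 5.3: (2.7,1) -> (6.448,4.748) [heading=45, draw]
    RT 180: heading 45 -> 225
    LT 45: heading 225 -> 270
    -- iteration 3/3 --
    FD 5.3: (6.448,4.748) -> (6.448,-0.552) [heading=270, draw]
    RT 180: heading 270 -> 90
    LT 45: heading 90 -> 135
  ]
  -- iteration 2/4 --
  LT 45: heading 135 -> 180
  PD: pen down
  RT 45: heading 180 -> 135
  REPEAT 3 [
    -- iteration 1/3 --
    FD 5.3: (6.448,-0.552) -> (2.7,3.195) [heading=135, draw]
    RT 180: heading 135 -> 315
    LT 45: heading 315 -> 0
    -- iteration 2/3 --
    FD 5.3: (2.7,3.195) -> (8,3.195) [heading=0, draw]
    RT 180: heading 0 -> 180
    LT 45: heading 180 -> 225
    -- iteration 3/3 --
    FD 5.3: (8,3.195) -> (4.252,-0.552) [heading=225, draw]
    RT 180: heading 225 -> 45
    LT 45: heading 45 -> 90
  ]
  -- iteration 3/4 --
  LT 45: heading 90 -> 135
  PD: pen down
  RT 45: heading 135 -> 90
  REPEAT 3 [
    -- iteration 1/3 --
    FD 5.3: (4.252,-0.552) -> (4.252,4.748) [heading=90, draw]
    RT 180: heading 90 -> 270
    LT 45: heading 270 -> 315
    -- iteration 2/3 --
    FD 5.3: (4.252,4.748) -> (8,1) [heading=315, draw]
    RT 180: heading 315 -> 135
    LT 45: heading 135 -> 180
    -- iteration 3/3 --
    FD 5.3: (8,1) -> (2.7,1) [heading=180, draw]
    RT 180: heading 180 -> 0
    LT 45: heading 0 -> 45
  ]
  -- iteration 4/4 --
  LT 45: heading 45 -> 90
  PD: pen down
  RT 45: heading 90 -> 45
  REPEAT 3 [
    -- iteration 1/3 --
    FD 5.3: (2.7,1) -> (6.448,4.748) [heading=45, draw]
    RT 180: heading 45 -> 225
    LT 45: heading 225 -> 270
    -- iteration 2/3 --
    FD 5.3: (6.448,4.748) -> (6.448,-0.552) [heading=270, draw]
    RT 180: heading 270 -> 90
    LT 45: heading 90 -> 135
    -- iteration 3/3 --
    FD 5.3: (6.448,-0.552) -> (2.7,3.195) [heading=135, draw]
    RT 180: heading 135 -> 315
    LT 45: heading 315 -> 0
  ]
]
RT 13: heading 0 -> 347
Final: pos=(2.7,3.195), heading=347, 12 segment(s) drawn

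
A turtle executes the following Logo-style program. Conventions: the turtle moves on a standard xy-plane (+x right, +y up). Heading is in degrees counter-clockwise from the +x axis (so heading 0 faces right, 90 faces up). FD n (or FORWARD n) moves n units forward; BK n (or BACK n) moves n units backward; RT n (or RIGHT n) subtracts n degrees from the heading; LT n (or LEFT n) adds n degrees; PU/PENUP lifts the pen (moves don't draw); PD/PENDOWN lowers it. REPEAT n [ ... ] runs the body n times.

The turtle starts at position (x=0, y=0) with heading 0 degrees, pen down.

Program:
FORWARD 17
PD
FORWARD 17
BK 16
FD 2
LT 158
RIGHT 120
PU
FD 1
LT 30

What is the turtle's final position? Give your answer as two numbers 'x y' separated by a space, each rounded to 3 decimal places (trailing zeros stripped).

Executing turtle program step by step:
Start: pos=(0,0), heading=0, pen down
FD 17: (0,0) -> (17,0) [heading=0, draw]
PD: pen down
FD 17: (17,0) -> (34,0) [heading=0, draw]
BK 16: (34,0) -> (18,0) [heading=0, draw]
FD 2: (18,0) -> (20,0) [heading=0, draw]
LT 158: heading 0 -> 158
RT 120: heading 158 -> 38
PU: pen up
FD 1: (20,0) -> (20.788,0.616) [heading=38, move]
LT 30: heading 38 -> 68
Final: pos=(20.788,0.616), heading=68, 4 segment(s) drawn

Answer: 20.788 0.616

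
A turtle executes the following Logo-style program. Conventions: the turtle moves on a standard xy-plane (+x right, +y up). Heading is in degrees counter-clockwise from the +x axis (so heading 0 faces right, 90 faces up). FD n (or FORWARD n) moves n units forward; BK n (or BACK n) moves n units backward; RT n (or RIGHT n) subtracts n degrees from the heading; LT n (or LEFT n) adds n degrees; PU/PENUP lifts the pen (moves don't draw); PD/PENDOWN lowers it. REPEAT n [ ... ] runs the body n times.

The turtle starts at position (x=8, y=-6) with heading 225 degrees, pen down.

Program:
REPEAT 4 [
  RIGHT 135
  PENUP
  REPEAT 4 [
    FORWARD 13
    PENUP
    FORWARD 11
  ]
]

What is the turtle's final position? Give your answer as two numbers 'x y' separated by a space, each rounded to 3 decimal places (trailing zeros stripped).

Executing turtle program step by step:
Start: pos=(8,-6), heading=225, pen down
REPEAT 4 [
  -- iteration 1/4 --
  RT 135: heading 225 -> 90
  PU: pen up
  REPEAT 4 [
    -- iteration 1/4 --
    FD 13: (8,-6) -> (8,7) [heading=90, move]
    PU: pen up
    FD 11: (8,7) -> (8,18) [heading=90, move]
    -- iteration 2/4 --
    FD 13: (8,18) -> (8,31) [heading=90, move]
    PU: pen up
    FD 11: (8,31) -> (8,42) [heading=90, move]
    -- iteration 3/4 --
    FD 13: (8,42) -> (8,55) [heading=90, move]
    PU: pen up
    FD 11: (8,55) -> (8,66) [heading=90, move]
    -- iteration 4/4 --
    FD 13: (8,66) -> (8,79) [heading=90, move]
    PU: pen up
    FD 11: (8,79) -> (8,90) [heading=90, move]
  ]
  -- iteration 2/4 --
  RT 135: heading 90 -> 315
  PU: pen up
  REPEAT 4 [
    -- iteration 1/4 --
    FD 13: (8,90) -> (17.192,80.808) [heading=315, move]
    PU: pen up
    FD 11: (17.192,80.808) -> (24.971,73.029) [heading=315, move]
    -- iteration 2/4 --
    FD 13: (24.971,73.029) -> (34.163,63.837) [heading=315, move]
    PU: pen up
    FD 11: (34.163,63.837) -> (41.941,56.059) [heading=315, move]
    -- iteration 3/4 --
    FD 13: (41.941,56.059) -> (51.134,46.866) [heading=315, move]
    PU: pen up
    FD 11: (51.134,46.866) -> (58.912,39.088) [heading=315, move]
    -- iteration 4/4 --
    FD 13: (58.912,39.088) -> (68.104,29.896) [heading=315, move]
    PU: pen up
    FD 11: (68.104,29.896) -> (75.882,22.118) [heading=315, move]
  ]
  -- iteration 3/4 --
  RT 135: heading 315 -> 180
  PU: pen up
  REPEAT 4 [
    -- iteration 1/4 --
    FD 13: (75.882,22.118) -> (62.882,22.118) [heading=180, move]
    PU: pen up
    FD 11: (62.882,22.118) -> (51.882,22.118) [heading=180, move]
    -- iteration 2/4 --
    FD 13: (51.882,22.118) -> (38.882,22.118) [heading=180, move]
    PU: pen up
    FD 11: (38.882,22.118) -> (27.882,22.118) [heading=180, move]
    -- iteration 3/4 --
    FD 13: (27.882,22.118) -> (14.882,22.118) [heading=180, move]
    PU: pen up
    FD 11: (14.882,22.118) -> (3.882,22.118) [heading=180, move]
    -- iteration 4/4 --
    FD 13: (3.882,22.118) -> (-9.118,22.118) [heading=180, move]
    PU: pen up
    FD 11: (-9.118,22.118) -> (-20.118,22.118) [heading=180, move]
  ]
  -- iteration 4/4 --
  RT 135: heading 180 -> 45
  PU: pen up
  REPEAT 4 [
    -- iteration 1/4 --
    FD 13: (-20.118,22.118) -> (-10.925,31.31) [heading=45, move]
    PU: pen up
    FD 11: (-10.925,31.31) -> (-3.147,39.088) [heading=45, move]
    -- iteration 2/4 --
    FD 13: (-3.147,39.088) -> (6.045,48.281) [heading=45, move]
    PU: pen up
    FD 11: (6.045,48.281) -> (13.823,56.059) [heading=45, move]
    -- iteration 3/4 --
    FD 13: (13.823,56.059) -> (23.016,65.251) [heading=45, move]
    PU: pen up
    FD 11: (23.016,65.251) -> (30.794,73.029) [heading=45, move]
    -- iteration 4/4 --
    FD 13: (30.794,73.029) -> (39.986,82.222) [heading=45, move]
    PU: pen up
    FD 11: (39.986,82.222) -> (47.765,90) [heading=45, move]
  ]
]
Final: pos=(47.765,90), heading=45, 0 segment(s) drawn

Answer: 47.765 90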